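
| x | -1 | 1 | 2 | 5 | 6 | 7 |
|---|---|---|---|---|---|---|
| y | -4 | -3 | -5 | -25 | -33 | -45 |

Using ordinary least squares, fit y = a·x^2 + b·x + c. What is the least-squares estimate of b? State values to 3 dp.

b = 0.314

With design matrix A, AᵀA = [[4340, 692, 116]; [692, 116, 20]; [116, 20, 6]] and Aᵀy = [-4045, -647, -115]ᵀ.
Row-reducing yields a = -3511/3840, b = 1207/3840, c = -203/80.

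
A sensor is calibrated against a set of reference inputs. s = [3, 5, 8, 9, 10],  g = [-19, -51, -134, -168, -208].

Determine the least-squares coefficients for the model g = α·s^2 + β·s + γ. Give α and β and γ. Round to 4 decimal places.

Normal-equation sums: Σs^2·s^2 = 21363, Σs^2·s = 2393, Σs^2 = 279, Σs·s = 279, Σs = 35, Σ1 = 5.
For Aᵀg: Σs^2·g = -44430, Σs·g = -4976, Σg = -580.
So AᵀA·[α, β, γ]ᵀ = Aᵀg: [[21363, 2393, 279]; [2393, 279, 35]; [279, 35, 5]]·[α, β, γ]ᵀ = [-44430, -4976, -580]ᵀ.
Solving the 3×3 system (Gaussian elimination) gives α = -9005/4279, β = 114/389, γ = -2663/4279.

α = -2.1045, β = 0.2931, γ = -0.6223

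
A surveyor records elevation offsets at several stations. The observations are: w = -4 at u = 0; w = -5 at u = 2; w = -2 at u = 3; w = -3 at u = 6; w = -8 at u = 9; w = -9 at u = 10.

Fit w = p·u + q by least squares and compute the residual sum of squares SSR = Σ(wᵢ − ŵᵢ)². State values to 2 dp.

Entries of MᵀM: Σu·u = 230, Σu = 30, Σ1 = 6.
And Σu·w = -196, Σw = -31.
det = 230·6 − 30² = 480.
p = ((-196)·6 − 30·(-31))/480 = -41/80; q = (230·(-31) − 30·(-196))/480 = -125/48.
Residuals: -67/48, -329/240, 257/120, 643/240, -47/60, -61/48; SSR = 4277/240.

SSR = 17.82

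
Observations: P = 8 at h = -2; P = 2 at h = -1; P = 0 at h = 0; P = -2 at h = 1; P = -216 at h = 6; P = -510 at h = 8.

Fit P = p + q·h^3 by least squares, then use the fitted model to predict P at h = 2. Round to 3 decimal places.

Normal-equation sums: Σ1 = 6, Σh^3 = 720, Σh^3·h^3 = 308866.
Moment sums: ΣP = -718, Σh^3·P = -307844.
XᵀX·[p, q]ᵀ = XᵀP becomes [[6, 720]; [720, 308866]]·[p, q]ᵀ = [-718, -307844]ᵀ.
Δ = 6·308866 − 720² = 1334796.
p = ((-718)·308866 − 720·(-307844))/1334796 = -29527/333699; q = (6·(-307844) − 720·(-718))/1334796 = -110842/111233.
At h = 2: P̂ = (-29527/333699)·(1) + (-110842/111233)·(8) = -2689735/333699.

P̂ = -8.060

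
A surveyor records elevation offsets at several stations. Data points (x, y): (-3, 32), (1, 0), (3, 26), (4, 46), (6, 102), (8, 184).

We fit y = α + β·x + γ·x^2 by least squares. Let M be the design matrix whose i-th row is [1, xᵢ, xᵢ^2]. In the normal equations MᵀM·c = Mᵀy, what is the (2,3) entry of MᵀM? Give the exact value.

Row 2 ↔ basis x, column 3 ↔ basis x^2, so (MᵀM)_{2,3} = Σᵢ (x)·(x^2) = (-3)·(9) + (1)·(1) + (3)·(9) + (4)·(16) + (6)·(36) + (8)·(64) = 793.

793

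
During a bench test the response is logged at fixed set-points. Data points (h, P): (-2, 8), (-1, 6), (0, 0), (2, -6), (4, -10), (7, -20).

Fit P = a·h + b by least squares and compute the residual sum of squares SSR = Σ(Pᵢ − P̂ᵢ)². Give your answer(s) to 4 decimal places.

SSR = 6.8372

The normal equations are: 74·a + 10·b = -214;  10·a + 6·b = -22.
Δ = 74·6 − 10² = 344.
a = ((-214)·6 − 10·(-22))/344 = -133/43; b = (74·(-22) − 10·(-214))/344 = 64/43.
Residuals: 14/43, 61/43, -64/43, -56/43, 38/43, 7/43; SSR = 294/43.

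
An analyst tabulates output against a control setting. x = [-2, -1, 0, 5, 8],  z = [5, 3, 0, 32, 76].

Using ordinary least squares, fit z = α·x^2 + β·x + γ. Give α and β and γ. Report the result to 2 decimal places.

α = 1.12, β = 0.42, γ = 1.34

Normal-equation sums: Σx^2·x^2 = 4738, Σx^2·x = 628, Σx^2 = 94, Σx·x = 94, Σx = 10, Σ1 = 5.
And Σx^2·z = 5687, Σx·z = 755, Σz = 116.
MᵀM·[α, β, γ]ᵀ = Mᵀz becomes [[4738, 628, 94]; [628, 94, 10]; [94, 10, 5]]·[α, β, γ]ᵀ = [5687, 755, 116]ᵀ.
Row-reducing yields α = 24449/21866, β = 9167/21866, γ = 14658/10933.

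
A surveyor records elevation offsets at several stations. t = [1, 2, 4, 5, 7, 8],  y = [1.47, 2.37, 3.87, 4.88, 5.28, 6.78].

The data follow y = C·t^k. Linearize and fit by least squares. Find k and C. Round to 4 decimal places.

k = 0.7097, C = 1.4646

Taking logs, ln y = k·ln t + ln C, so regress ln y on ln t.
Σln t = 7.7142, Σ(ln t)² = 13.1032, Σln y = 7.7645, Σln t·ln y = 12.2432.
Equations: 13.1032·k + 7.7142·ln C = 12.2432;  7.7142·k + 6·ln C = 7.7645.
Slope k = (n·Σln t·ln y − Σln t·Σln y)/(n·Σ(ln t)² − (Σln t)²) = (6·12.2432 − 7.7142·7.7645)/19.1098 = 0.70970; ln C = (Σln y − k·Σln t)/n = 0.38161, so C = exp(0.38161) = 1.46465.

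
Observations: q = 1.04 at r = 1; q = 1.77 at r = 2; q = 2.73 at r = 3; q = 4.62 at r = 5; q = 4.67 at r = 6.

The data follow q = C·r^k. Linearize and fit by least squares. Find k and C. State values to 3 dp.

k = 0.886, C = 1.017

Linearized form: ln q = k·ln r + ln C. From the 5 transformed points,
XᵀX = [[7.4881, 5.1930]; [5.1930, 5]], rhs = [6.7236, 4.6861]ᵀ  (here Σln r = 5.1930, Σ(ln r)² = 7.4881, Σln q = 4.6861, Σln r·ln q = 6.7236).
Solving (det = 10.4737): k = 0.88635, ln C = 0.01665, so C = exp(0.01665) = 1.01679.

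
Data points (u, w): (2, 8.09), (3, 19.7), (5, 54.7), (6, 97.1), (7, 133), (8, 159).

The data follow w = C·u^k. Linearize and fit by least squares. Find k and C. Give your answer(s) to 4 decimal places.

k = 2.1928, C = 1.7607

With ln wᵢ as the transformed response and ln uᵢ as the regressor:
Σln u = 9.2183, Σ(ln u)² = 15.5987, Σln w = 23.6081, Σln u·ln w = 39.4197.
Normal system: [[15.5987, 9.2183]; [9.2183, 6]]·[k, ln C]ᵀ = [39.4197, 23.6081]ᵀ.
Δ = 15.5987·6 − (9.2183)² = 8.6152; k = (39.4197·6 − 9.2183·23.6081)/8.6152 = 2.19280, ln C = (15.5987·23.6081 − 9.2183·39.4197)/8.6152 = 0.56570, so C = exp(0.56570) = 1.76068.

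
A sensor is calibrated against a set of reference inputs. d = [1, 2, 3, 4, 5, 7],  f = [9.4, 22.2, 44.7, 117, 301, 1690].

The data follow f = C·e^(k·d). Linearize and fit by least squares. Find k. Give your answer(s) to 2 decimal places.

k = 0.87

Taking logs, ln f = k·d + ln C, so regress ln f on d.
AᵀA = [[104.0000, 22.0000]; [22.0000, 6]], rhs = [119.4524, 27.0425]ᵀ  (here Σd = 22.0000, Σ(d)² = 104.0000, Σln f = 27.0425, Σd·ln f = 119.4524).
Solving (det = 140.0000): k = 0.86985, ln C = 1.31765.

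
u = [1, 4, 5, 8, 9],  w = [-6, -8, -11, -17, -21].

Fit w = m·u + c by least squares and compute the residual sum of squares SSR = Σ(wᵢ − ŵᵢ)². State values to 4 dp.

SSR = 10.2864

The normal system XᵀX·[m, c]ᵀ = Xᵀw is [[187, 27]; [27, 5]]·[m, c]ᵀ = [-418, -63]ᵀ.
Δ = 187·5 − 27² = 206.
m = ((-418)·5 − 27·(-63))/206 = -389/206; c = (187·(-63) − 27·(-418))/206 = -495/206.
Residuals: -176/103, 403/206, 87/103, 105/206, -165/103; SSR = 2119/206.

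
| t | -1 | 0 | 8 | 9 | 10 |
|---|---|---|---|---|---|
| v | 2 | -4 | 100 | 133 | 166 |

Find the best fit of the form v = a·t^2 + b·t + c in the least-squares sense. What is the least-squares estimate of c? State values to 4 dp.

c = -3.5257

The normal equations are: 20658·a + 2240·b + 246·c = 33775;  2240·a + 246·b + 26·c = 3655;  246·a + 26·b + 5·c = 397.
Solving the 3×3 system (Gaussian elimination) gives a = 17797/8834, b = -27509/8834, c = -15573/4417.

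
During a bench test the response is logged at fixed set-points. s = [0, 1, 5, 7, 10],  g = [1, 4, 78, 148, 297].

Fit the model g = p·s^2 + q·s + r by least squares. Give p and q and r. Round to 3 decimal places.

p = 2.848, q = 1.153, r = 0.598

Entries of AᵀA: Σs^2·s^2 = 13027, Σs^2·s = 1469, Σs^2 = 175, Σs·s = 175, Σs = 23, Σ1 = 5.
And Σs^2·g = 38906, Σs·g = 4400, Σg = 528.
So AᵀA·[p, q, r]ᵀ = Aᵀg: [[13027, 1469, 175]; [1469, 175, 23]; [175, 23, 5]]·[p, q, r]ᵀ = [38906, 4400, 528]ᵀ.
Solving the 3×3 system (Gaussian elimination) gives p = 130753/45903, q = 52948/45903, r = 9147/15301.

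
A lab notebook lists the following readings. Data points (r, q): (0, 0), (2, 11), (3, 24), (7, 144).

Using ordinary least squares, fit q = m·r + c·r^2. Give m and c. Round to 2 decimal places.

Entries of AᵀA: Σr·r = 62, Σr·r^2 = 378, Σr^2·r^2 = 2498.
Moment sums: Σr·q = 1102, Σr^2·q = 7316.
AᵀA·[m, c]ᵀ = Aᵀq becomes [[62, 378]; [378, 2498]]·[m, c]ᵀ = [1102, 7316]ᵀ.
Eliminating c: 2498·(row 1) − 378·(row 2) gives 11992·m = 2498·1102 − 378·7316 = -12652, so m = -3163/2998.
Then c = (7316 − 378·(-3163/2998))/2498 = 9259/2998.

m = -1.06, c = 3.09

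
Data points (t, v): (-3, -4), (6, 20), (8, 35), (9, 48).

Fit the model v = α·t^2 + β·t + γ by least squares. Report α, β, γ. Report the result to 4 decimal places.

The normal system AᵀA·[α, β, γ]ᵀ = Aᵀv is [[12034, 1430, 190]; [1430, 190, 20]; [190, 20, 4]]·[α, β, γ]ᵀ = [6812, 844, 99]ᵀ.
Inverting the 3×3 Gram matrix, [α, β, γ]ᵀ = [1489/2694, 12527/13470, -2763/449]ᵀ.

α = 0.5527, β = 0.9300, γ = -6.1537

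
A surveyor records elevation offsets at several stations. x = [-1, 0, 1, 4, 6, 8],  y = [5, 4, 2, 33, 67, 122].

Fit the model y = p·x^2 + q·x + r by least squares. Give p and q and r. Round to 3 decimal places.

p = 1.938, q = -0.637, r = 2.634

MᵀM·[p, q, r]ᵀ = Mᵀy reads: 5650·p + 792·q + 118·r = 10755;  792·p + 118·q + 18·r = 1507;  118·p + 18·q + 6·r = 233.
(Σx^2·x^2 = 5650, Σx^2·x = 792, Σx^2 = 118, Σx·x = 118, Σx = 18, Σ1 = 6, Σx^2·y = 10755, Σx·y = 1507, Σy = 233.)
Inverting the 3×3 Gram matrix, [p, q, r]ᵀ = [6172/3185, -2029/3185, 16777/6370]ᵀ.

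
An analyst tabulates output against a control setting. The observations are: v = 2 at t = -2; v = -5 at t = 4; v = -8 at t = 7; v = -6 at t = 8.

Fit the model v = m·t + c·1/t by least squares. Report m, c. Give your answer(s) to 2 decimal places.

m = -0.92, c = -1.28

Entries of AᵀA: Σt·t = 133, Σt·1/t = 4, Σ1/t·1/t = 1093/3136.
And Σt·v = -128, Σ1/t·v = -29/7.
AᵀA·[m, c]ᵀ = Aᵀv becomes [[133, 4]; [4, 1093/3136]]·[m, c]ᵀ = [-128, -29/7]ᵀ.
det = 133·(1093/3136) − 4² = 13599/448.
m = ((-128)·(1093/3136) − 4·(-29/7))/(13599/448) = -29312/31731; c = (133·(-29/7) − 4·(-128))/(13599/448) = -5824/4533.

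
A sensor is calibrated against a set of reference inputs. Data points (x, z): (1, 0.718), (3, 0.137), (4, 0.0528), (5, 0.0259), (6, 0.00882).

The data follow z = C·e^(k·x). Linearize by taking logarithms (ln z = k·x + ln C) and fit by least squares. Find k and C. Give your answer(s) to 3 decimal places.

k = -0.869, C = 1.775

Taking logs, ln z = k·x + ln C, so regress ln z on x.
XᵀX = [[87.0000, 19.0000]; [19.0000, 5]], rhs = [-64.7115, -13.6445]ᵀ  (here Σx = 19.0000, Σ(x)² = 87.0000, Σln z = -13.6445, Σx·ln z = -64.7115).
Slope k = (n·Σx·ln z − Σx·Σln z)/(n·Σ(x)² − (Σx)²) = (5·-64.7115 − 19.0000·-13.6445)/74.0000 = -0.86907; ln C = (Σln z − k·Σx)/n = 0.57356, so C = exp(0.57356) = 1.77458.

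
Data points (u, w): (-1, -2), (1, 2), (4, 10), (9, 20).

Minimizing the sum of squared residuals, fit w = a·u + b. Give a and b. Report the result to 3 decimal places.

a = 2.229, b = 0.256

Forming MᵀM = [[99, 13]; [13, 4]] and Mᵀw = [224, 30]ᵀ gives MᵀM·[a, b]ᵀ = Mᵀw.
Eliminating b: 4·(row 1) − 13·(row 2) gives 227·a = 4·224 − 13·30 = 506, so a = 506/227.
Then b = (30 − 13·(506/227))/4 = 58/227.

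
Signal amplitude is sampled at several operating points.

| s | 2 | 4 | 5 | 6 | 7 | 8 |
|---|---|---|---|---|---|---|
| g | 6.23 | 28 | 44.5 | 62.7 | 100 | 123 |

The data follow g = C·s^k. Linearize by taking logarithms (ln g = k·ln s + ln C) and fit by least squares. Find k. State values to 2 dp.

k = 2.16

Taking logs, ln g = k·ln s + ln C, so regress ln g on ln s.
Σln s = 9.5060, Σ(ln s)² = 16.3136, Σln g = 22.5128, Σln s·ln g = 38.3789.
Equations: 16.3136·k + 9.5060·ln C = 38.3789;  9.5060·k + 6·ln C = 22.5128.
Solving (det = 7.5177): k = 2.16382, ln C = 0.32392.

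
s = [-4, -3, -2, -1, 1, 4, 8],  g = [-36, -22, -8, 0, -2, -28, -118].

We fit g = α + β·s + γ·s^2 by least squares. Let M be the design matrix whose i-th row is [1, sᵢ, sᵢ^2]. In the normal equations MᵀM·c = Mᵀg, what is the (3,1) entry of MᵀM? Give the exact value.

Row 3 ↔ basis s^2, column 1 ↔ basis 1, so (MᵀM)_{3,1} = Σᵢ s^2 = (16)·(1) + (9)·(1) + (4)·(1) + (1)·(1) + (1)·(1) + (16)·(1) + (64)·(1) = 111.

111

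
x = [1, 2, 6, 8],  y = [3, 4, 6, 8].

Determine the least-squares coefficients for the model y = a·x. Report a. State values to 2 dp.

Sums needed: Σx·x = 105.
Moment sums: Σx·y = 111.
Normal equations: [[105]]·[a]ᵀ = [111]ᵀ.
Hence a = 111 / 105 ≈ 1.05714.

a = 1.06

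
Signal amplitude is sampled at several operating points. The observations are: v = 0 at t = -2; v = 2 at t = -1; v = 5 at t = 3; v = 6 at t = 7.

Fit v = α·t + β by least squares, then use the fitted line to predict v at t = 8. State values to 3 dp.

The normal equations are: 63·α + 7·β = 55;  7·α + 4·β = 13.
det = 63·4 − 7² = 203.
α = (55·4 − 7·13)/203 = 129/203; β = (63·13 − 7·55)/203 = 62/29.
At t = 8: v̂ = (129/203)·(8) + (62/29)·(1) = 1466/203.

v̂ = 7.222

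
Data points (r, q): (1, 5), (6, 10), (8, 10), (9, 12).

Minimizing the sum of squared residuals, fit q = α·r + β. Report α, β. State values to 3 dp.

α = 0.816, β = 4.355

Compute the Gram sums: Σr·r = 182, Σr = 24, Σ1 = 4.
Moment sums: Σr·q = 253, Σq = 37.
det = 182·4 − 24² = 152.
α = (253·4 − 24·37)/152 = 31/38; β = (182·37 − 24·253)/152 = 331/76.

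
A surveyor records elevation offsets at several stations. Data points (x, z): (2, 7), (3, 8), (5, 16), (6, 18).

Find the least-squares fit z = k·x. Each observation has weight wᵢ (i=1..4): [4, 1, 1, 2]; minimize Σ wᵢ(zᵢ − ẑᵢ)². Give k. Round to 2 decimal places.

Setting ∂/∂k … = 0 gives: 122·k = 376.
Hence k = 376 / 122 ≈ 3.08197.

k = 3.08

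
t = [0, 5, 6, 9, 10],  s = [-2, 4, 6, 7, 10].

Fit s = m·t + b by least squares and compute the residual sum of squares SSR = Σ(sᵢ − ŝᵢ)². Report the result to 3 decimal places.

SSR = 3.210

AᵀA·[m, b]ᵀ = Aᵀs reads: 242·m + 30·b = 219;  30·m + 5·b = 25.
(Σt·t = 242, Σt = 30, Σ1 = 5, Σt·s = 219, Σs = 25.)
Δ = 242·5 − 30² = 310.
m = (219·5 − 30·25)/310 = 69/62; b = (242·25 − 30·219)/310 = -52/31.
Residuals: -10/31, 7/62, 1, -83/62, 17/31; SSR = 199/62.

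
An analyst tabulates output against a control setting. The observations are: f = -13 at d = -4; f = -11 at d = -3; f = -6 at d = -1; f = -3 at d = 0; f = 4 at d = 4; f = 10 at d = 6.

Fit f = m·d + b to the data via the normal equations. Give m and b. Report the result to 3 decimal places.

m = 2.241, b = -3.914

The normal equations are: 78·m + 2·b = 167;  2·m + 6·b = -19.
Eliminating b: 6·(row 1) − 2·(row 2) gives 464·m = 6·167 − 2·(-19) = 1040, so m = 65/29.
Then b = ((-19) − 2·(65/29))/6 = -227/58.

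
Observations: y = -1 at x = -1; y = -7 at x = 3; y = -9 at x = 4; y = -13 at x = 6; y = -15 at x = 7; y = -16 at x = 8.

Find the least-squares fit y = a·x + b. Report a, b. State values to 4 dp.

The normal equations are: 175·a + 27·b = -367;  27·a + 6·b = -61.
Δ = 175·6 − 27² = 321.
a = ((-367)·6 − 27·(-61))/321 = -185/107; b = (175·(-61) − 27·(-367))/321 = -766/321.

a = -1.7290, b = -2.3863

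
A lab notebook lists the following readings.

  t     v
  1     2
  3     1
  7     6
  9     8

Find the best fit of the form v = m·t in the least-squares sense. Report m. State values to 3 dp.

XᵀX·[m]ᵀ = Xᵀv reads: 140·m = 119.
m = 119/140 = 0.85.

m = 0.850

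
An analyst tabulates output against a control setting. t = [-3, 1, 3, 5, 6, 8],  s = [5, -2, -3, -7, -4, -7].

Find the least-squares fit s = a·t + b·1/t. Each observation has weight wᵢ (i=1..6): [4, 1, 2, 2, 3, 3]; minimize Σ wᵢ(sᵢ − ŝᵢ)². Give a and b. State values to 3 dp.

a = -0.861, b = -2.760

With design matrix A, AᵀWA = [[405, 15]; [15, 3003/1600]] and AᵀWs = [-390, -2171/120]ᵀ.
Eliminating b: (3003/1600)·(row 1) − 15·(row 2) gives (171243/320)·a = (3003/1600)·(-390) − 15·(-2171/120) = -73697/160, so a = -147394/171243.
Then b = ((-2171/120) − 15·(-147394/171243))/(3003/1600) = -52520/19027.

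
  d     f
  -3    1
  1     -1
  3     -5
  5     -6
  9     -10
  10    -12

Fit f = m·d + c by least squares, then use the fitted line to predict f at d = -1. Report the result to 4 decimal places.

Setting ∂/∂m … = 0 gives: 225·m + 25·c = -259;  25·m + 6·c = -33.
(Σd·d = 225, Σd = 25, Σ1 = 6, Σd·f = -259, Σf = -33.)
Determinant 225·6 − 25² = 725.
m = ((-259)·6 − 25·(-33))/725 = -729/725; c = (225·(-33) − 25·(-259))/725 = -38/29.
At d = -1: f̂ = (-729/725)·(-1) + (-38/29)·(1) = -221/725.

f̂ = -0.3048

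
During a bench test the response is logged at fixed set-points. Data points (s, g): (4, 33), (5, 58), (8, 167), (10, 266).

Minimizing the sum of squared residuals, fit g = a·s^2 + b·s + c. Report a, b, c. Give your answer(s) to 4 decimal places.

a = 2.6864, b = 1.2627, c = -15.2034

The normal system AᵀA·[a, b, c]ᵀ = Aᵀg is [[14977, 1701, 205]; [1701, 205, 27]; [205, 27, 4]]·[a, b, c]ᵀ = [39266, 4418, 524]ᵀ.
Solving the 3×3 system (Gaussian elimination) gives a = 317/118, b = 149/118, c = -897/59.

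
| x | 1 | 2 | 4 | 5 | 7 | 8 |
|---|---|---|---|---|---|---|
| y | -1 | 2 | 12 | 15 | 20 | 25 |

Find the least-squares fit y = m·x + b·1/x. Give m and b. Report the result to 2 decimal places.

Forming AᵀA = [[159, 6]; [6, 108861/78400]] and Aᵀy = [466, 671/56]ᵀ gives AᵀA·[m, b]ᵀ = Aᵀy.
Eliminating b: (108861/78400)·(row 1) − 6·(row 2) gives (14486499/78400)·m = (108861/78400)·466 − 6·(671/56) = 22546413/39200, so m = 5010314/1609611.
Then b = ((671/56) − 6·(5010314/1609611))/(108861/78400) = -7760200/1609611.

m = 3.11, b = -4.82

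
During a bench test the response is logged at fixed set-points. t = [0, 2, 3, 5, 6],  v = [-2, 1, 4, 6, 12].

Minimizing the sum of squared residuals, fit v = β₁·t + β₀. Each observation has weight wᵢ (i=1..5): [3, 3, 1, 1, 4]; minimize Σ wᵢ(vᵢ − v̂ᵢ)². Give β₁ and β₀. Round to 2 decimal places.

Setting ∂/∂β₁ … = 0 gives: 190·β₁ + 38·β₀ = 336;  38·β₁ + 12·β₀ = 55.
(Σwᵢ·t·t = 190, Σwᵢ·t = 38, Σwᵢ·1 = 12, Σwᵢ·t·v = 336, Σwᵢ·v = 55.)
Δ = 190·12 − 38² = 836.
β₁ = (336·12 − 38·55)/836 = 971/418; β₀ = (190·55 − 38·336)/836 = -61/22.

β₁ = 2.32, β₀ = -2.77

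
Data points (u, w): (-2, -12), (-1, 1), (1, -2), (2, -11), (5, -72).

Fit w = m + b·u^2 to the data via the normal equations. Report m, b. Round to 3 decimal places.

m = 1.445, b = -2.949

Setting ∂/∂m … = 0 gives: 5·m + 35·b = -96;  35·m + 659·b = -1893.
Eliminating b: 659·(row 1) − 35·(row 2) gives 2070·m = 659·(-96) − 35·(-1893) = 2991, so m = 997/690.
Then b = ((-1893) − 35·(997/690))/659 = -407/138.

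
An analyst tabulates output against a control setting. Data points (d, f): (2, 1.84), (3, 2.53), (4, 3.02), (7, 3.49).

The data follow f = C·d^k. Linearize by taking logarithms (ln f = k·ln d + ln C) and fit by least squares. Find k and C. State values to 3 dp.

Taking logs, ln f = k·ln d + ln C, so regress ln f on ln d.
Over the data: Σln d = 5.1240, Σ(ln d)² = 7.3958, Σln f = 3.8931, Σln d·ln f = 5.4068.
Normal system: [[7.3958, 5.1240]; [5.1240, 4]]·[k, ln C]ᵀ = [5.4068, 3.8931]ᵀ.
Δ = 7.3958·4 − (5.1240)² = 3.3281; k = (5.4068·4 − 5.1240·3.8931)/3.3281 = 0.50447, ln C = (7.3958·3.8931 − 5.1240·5.4068)/3.3281 = 0.32706, so C = exp(0.32706) = 1.38688.

k = 0.504, C = 1.387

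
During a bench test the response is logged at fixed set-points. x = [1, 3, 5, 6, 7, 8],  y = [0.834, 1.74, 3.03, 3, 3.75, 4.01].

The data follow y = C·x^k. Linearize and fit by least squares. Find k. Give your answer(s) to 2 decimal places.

k = 0.77

Let Y = ln y. Fitting Y = k·ln x + ln C by least squares:
Σln x = 8.5252, Σ(ln x)² = 15.1183, Σln y = 5.2901, Σln x·ln y = 9.8210.
Normal system: [[15.1183, 8.5252]; [8.5252, 6]]·[k, ln C]ᵀ = [9.8210, 5.2901]ᵀ.
Solving (det = 18.0313): k = 0.76686, ln C = -0.20791.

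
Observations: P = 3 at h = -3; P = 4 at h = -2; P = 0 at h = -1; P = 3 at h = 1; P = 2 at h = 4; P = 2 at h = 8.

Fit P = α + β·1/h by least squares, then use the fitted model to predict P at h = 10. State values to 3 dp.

Forming MᵀM = [[6, -11/24]; [-11/24, 1405/576]] and MᵀP = [14, 3/4]ᵀ gives MᵀM·[α, β]ᵀ = MᵀP.
Determinant 6·(1405/576) − (-11/24)² = 8309/576.
α = (14·(1405/576) − (-11/24)·(3/4))/(8309/576) = 19868/8309; β = (6·(3/4) − (-11/24)·14)/(8309/576) = 6288/8309.
At h = 10: P̂ = (19868/8309)·(1) + (6288/8309)·(1/10) = 102484/41545.

P̂ = 2.467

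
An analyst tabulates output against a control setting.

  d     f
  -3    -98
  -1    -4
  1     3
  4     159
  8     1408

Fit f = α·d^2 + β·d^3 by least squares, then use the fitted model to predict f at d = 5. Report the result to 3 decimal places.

f̂ = 325.268

Sums needed: Σd^2·d^2 = 4435, Σd^2·d^3 = 33549, Σd^3·d^3 = 266971.
Right-hand side: Σd^2·f = 91773, Σd^3·f = 733725.
MᵀM·[α, β]ᵀ = Mᵀf becomes [[4435, 33549]; [33549, 266971]]·[α, β]ᵀ = [91773, 733725]ᵀ.
det = 4435·266971 − 33549² = 58480984.
α = (91773·266971 − 33549·733725)/58480984 = -57505221/29240492; β = (4435·733725 − 33549·91773)/58480984 = 87588999/29240492.
At d = 5: f̂ = (-57505221/29240492)·(25) + (87588999/29240492)·(125) = 4755497175/14620246.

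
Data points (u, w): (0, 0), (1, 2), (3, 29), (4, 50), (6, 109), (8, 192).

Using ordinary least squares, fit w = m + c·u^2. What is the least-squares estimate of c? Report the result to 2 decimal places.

c = 3.00

The normal system MᵀM·[m, c]ᵀ = Mᵀw is [[6, 126]; [126, 5730]]·[m, c]ᵀ = [382, 17275]ᵀ.
det = 6·5730 − 126² = 18504.
m = (382·5730 − 126·17275)/18504 = 2035/3084; c = (6·17275 − 126·382)/18504 = 9253/3084.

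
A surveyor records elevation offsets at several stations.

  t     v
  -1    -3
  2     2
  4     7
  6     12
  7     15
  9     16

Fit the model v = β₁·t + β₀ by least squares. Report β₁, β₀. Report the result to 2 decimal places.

β₁ = 2.07, β₀ = -1.14

Forming MᵀM = [[187, 27]; [27, 6]] and Mᵀv = [356, 49]ᵀ gives MᵀM·[β₁, β₀]ᵀ = Mᵀv.
Eliminating β₀: 6·(row 1) − 27·(row 2) gives 393·β₁ = 6·356 − 27·49 = 813, so β₁ = 271/131.
Then β₀ = (49 − 27·(271/131))/6 = -449/393.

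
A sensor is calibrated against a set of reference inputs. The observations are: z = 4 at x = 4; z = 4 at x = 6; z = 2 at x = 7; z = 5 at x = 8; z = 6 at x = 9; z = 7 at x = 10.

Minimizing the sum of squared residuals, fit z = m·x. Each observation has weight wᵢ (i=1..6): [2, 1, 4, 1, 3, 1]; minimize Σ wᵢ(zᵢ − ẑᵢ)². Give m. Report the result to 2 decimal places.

m = 0.57

With design matrix A, AᵀWA = [[671]] and AᵀWz = [384]ᵀ.
m = 384/671 = 0.57228.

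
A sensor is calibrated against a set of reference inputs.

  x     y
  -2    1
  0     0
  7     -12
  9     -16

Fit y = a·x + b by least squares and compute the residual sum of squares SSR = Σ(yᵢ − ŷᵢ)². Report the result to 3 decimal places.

Compute the Gram sums: Σx·x = 134, Σx = 14, Σ1 = 4.
Moment sums: Σx·y = -230, Σy = -27.
So AᵀA·[a, b]ᵀ = Aᵀy: [[134, 14]; [14, 4]]·[a, b]ᵀ = [-230, -27]ᵀ.
det = 134·4 − 14² = 340.
a = ((-230)·4 − 14·(-27))/340 = -271/170; b = (134·(-27) − 14·(-230))/340 = -199/170.
Residuals: -173/170, 199/170, 28/85, -41/85; SSR = 467/170.

SSR = 2.747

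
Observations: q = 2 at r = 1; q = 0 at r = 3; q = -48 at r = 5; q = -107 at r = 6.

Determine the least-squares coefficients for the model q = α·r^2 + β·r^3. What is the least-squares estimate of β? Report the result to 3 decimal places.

XᵀX·[α, β]ᵀ = Xᵀq reads: 2003·α + 11145·β = -5050;  11145·α + 63011·β = -29110.
(Σr^2·r^2 = 2003, Σr^2·r^3 = 11145, Σr^3·r^3 = 63011, Σr^2·q = -5050, Σr^3·q = -29110.)
det = 2003·63011 − 11145² = 2000008.
α = ((-5050)·63011 − 11145·(-29110))/2000008 = 778175/250001; β = (2003·(-29110) − 11145·(-5050))/2000008 = -253135/250001.

β = -1.013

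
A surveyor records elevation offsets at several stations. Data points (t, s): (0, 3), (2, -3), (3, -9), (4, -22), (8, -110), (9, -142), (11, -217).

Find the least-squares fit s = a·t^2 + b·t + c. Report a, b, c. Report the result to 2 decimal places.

a = -1.97, b = 1.65, c = 2.76

The normal equations are: 25651·a + 2671·b + 295·c = -45244;  2671·a + 295·b + 37·c = -4666;  295·a + 37·b + 7·c = -500.
Solving the 3×3 system (Gaussian elimination) gives a = -90001/45747, b = 75458/45747, c = 126407/45747.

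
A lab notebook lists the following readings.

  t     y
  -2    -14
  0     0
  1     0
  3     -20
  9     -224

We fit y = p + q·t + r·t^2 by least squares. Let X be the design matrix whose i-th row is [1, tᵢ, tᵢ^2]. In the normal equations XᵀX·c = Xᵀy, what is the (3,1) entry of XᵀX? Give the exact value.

95

Row 3 ↔ basis t^2, column 1 ↔ basis 1, so (XᵀX)_{3,1} = Σᵢ t^2 = (4)·(1) + (0)·(1) + (1)·(1) + (9)·(1) + (81)·(1) = 95.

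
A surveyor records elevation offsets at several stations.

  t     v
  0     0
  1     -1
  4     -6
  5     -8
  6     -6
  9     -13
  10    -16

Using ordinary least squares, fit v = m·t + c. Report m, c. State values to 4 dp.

m = -1.5238, c = 0.4762

Normal-equation sums: Σt·t = 259, Σt = 35, Σ1 = 7.
And Σt·v = -378, Σv = -50.
det = 259·7 − 35² = 588.
m = ((-378)·7 − 35·(-50))/588 = -32/21; c = (259·(-50) − 35·(-378))/588 = 10/21.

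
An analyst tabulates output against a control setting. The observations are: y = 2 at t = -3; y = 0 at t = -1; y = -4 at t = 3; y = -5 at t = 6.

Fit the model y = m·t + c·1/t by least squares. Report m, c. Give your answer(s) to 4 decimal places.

m = -0.9226, c = 0.6856

Normal-equation sums: Σt·t = 55, Σt·1/t = 4, Σ1/t·1/t = 5/4.
Moment sums: Σt·y = -48, Σ1/t·y = -17/6.
Eliminating c: (5/4)·(row 1) − 4·(row 2) gives (211/4)·m = (5/4)·(-48) − 4·(-17/6) = -146/3, so m = -584/633.
Then c = ((-17/6) − 4·(-584/633))/(5/4) = 434/633.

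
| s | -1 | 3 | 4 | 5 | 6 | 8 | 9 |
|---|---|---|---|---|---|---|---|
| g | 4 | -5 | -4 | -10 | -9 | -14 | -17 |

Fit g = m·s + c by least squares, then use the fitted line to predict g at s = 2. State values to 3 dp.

Forming MᵀM = [[232, 34]; [34, 7]] and Mᵀg = [-404, -55]ᵀ gives MᵀM·[m, c]ᵀ = Mᵀg.
det = 232·7 − 34² = 468.
m = ((-404)·7 − 34·(-55))/468 = -479/234; c = (232·(-55) − 34·(-404))/468 = 244/117.
At s = 2: ĝ = (-479/234)·(2) + (244/117)·(1) = -235/117.

ĝ = -2.009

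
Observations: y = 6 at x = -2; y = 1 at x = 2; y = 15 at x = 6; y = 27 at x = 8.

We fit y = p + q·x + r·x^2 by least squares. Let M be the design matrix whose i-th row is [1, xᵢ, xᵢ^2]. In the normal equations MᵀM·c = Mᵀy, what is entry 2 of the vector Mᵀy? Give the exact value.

Entry 2 ↔ basis x, so (Mᵀy)_{2} = Σᵢ (x)·yᵢ = (-2)·(6) + (2)·(1) + (6)·(15) + (8)·(27) = 296.

296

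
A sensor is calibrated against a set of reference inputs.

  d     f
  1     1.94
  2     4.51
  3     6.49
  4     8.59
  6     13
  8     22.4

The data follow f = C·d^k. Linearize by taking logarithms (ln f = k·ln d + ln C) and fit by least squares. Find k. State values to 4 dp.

k = 1.1191

With ln fᵢ as the transformed response and ln dᵢ as the regressor:
Σln d = 7.0493, Σ(ln d)² = 11.1437, Σln f = 11.8639, Σln d·ln f = 17.1410.
Equations: 11.1437·k + 7.0493·ln C = 17.1410;  7.0493·k + 6·ln C = 11.8639.
Δ = 11.1437·6 − (7.0493)² = 17.1702; k = (17.1410·6 − 7.0493·11.8639)/17.1702 = 1.11908, ln C = (11.1437·11.8639 − 7.0493·17.1410)/17.1702 = 0.66253.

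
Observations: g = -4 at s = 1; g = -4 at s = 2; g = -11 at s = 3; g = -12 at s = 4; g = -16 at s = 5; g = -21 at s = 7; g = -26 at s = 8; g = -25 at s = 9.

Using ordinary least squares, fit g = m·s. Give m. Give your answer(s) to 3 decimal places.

m = -3.024

Sums needed: Σs·s = 249.
Right-hand side: Σs·g = -753.
Normal equations: [[249]]·[m]ᵀ = [-753]ᵀ.
Hence m = -753 / 249 ≈ -3.0241.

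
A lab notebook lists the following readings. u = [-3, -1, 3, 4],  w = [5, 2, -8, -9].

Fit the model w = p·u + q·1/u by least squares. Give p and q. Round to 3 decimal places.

Setting ∂/∂p … = 0 gives: 35·p + 4·q = -77;  4·p + (185/144)·q = -103/12.
Eliminating q: (185/144)·(row 1) − 4·(row 2) gives (4171/144)·p = (185/144)·(-77) − 4·(-103/12) = -9301/144, so p = -9301/4171.
Then q = ((-103/12) − 4·(-9301/4171))/(185/144) = 1092/4171.

p = -2.230, q = 0.262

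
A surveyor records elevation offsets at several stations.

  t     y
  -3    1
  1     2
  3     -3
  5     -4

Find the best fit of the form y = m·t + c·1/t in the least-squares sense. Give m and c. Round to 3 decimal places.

m = -0.944, c = 2.887

Forming XᵀX = [[44, 4]; [4, 284/225]] and Xᵀy = [-30, -2/15]ᵀ gives XᵀX·[m, c]ᵀ = Xᵀy.
Δ = 44·(284/225) − 4² = 8896/225.
m = ((-30)·(284/225) − 4·(-2/15))/(8896/225) = -525/556; c = (44·(-2/15) − 4·(-30))/(8896/225) = 1605/556.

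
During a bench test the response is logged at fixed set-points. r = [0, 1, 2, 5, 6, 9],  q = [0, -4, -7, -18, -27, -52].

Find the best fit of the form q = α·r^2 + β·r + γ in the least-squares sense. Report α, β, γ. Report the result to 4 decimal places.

Setting ∂/∂α … = 0 gives: 8499·α + 1079·β + 147·γ = -5666;  1079·α + 147·β + 23·γ = -738;  147·α + 23·β + 6·γ = -108.
Inverting the 3×3 Gram matrix, [α, β, γ]ᵀ = [-7991/16797, -7495/5599, -20374/16797]ᵀ.

α = -0.4757, β = -1.3386, γ = -1.2130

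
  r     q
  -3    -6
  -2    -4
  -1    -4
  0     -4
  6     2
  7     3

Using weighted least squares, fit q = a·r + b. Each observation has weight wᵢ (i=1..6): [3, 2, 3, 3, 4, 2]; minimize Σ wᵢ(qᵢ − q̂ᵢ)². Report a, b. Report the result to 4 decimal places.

a = 0.8690, b = -3.2423

Setting ∂/∂a … = 0 gives: 280·a + 22·b = 172;  22·a + 17·b = -36.
det = 280·17 − 22² = 4276.
a = (172·17 − 22·(-36))/4276 = 929/1069; b = (280·(-36) − 22·172)/4276 = -3466/1069.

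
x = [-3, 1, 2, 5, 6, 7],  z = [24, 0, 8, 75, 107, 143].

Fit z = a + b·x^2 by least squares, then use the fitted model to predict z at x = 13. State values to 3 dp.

Sums needed: Σ1 = 6, Σx^2 = 124, Σx^2·x^2 = 4420.
For Aᵀz: Σz = 357, Σx^2·z = 12982.
AᵀA·[a, b]ᵀ = Aᵀz becomes [[6, 124]; [124, 4420]]·[a, b]ᵀ = [357, 12982]ᵀ.
det = 6·4420 − 124² = 11144.
a = (357·4420 − 124·12982)/11144 = -7957/2786; b = (6·12982 − 124·357)/11144 = 4203/1393.
At x = 13: ẑ = (-7957/2786)·(1) + (4203/1393)·(169) = 1412657/2786.

ẑ = 507.056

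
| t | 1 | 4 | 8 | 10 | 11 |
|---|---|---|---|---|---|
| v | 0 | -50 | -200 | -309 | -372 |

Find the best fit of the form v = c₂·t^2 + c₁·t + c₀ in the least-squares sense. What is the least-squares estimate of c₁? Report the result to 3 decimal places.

c₁ = -2.387

Sums needed: Σt^2·t^2 = 28994, Σt^2·t = 2908, Σt^2 = 302, Σt·t = 302, Σt = 34, Σ1 = 5.
For Xᵀv: Σt^2·v = -89512, Σt·v = -8982, Σv = -931.
Inverting the 3×3 Gram matrix, [c₂, c₁, c₀]ᵀ = [-37921/13053, -10388/4351, 71875/13053]ᵀ.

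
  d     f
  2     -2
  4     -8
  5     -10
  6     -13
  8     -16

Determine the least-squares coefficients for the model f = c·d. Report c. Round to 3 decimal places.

c = -2.014

With design matrix M, MᵀM = [[145]] and Mᵀf = [-292]ᵀ.
c = (-292)/145 = -2.01379.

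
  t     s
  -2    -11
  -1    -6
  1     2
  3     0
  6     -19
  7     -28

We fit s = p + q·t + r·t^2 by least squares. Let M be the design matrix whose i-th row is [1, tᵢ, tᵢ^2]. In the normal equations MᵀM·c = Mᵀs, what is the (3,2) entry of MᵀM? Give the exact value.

578

Row 3 ↔ basis t^2, column 2 ↔ basis t, so (MᵀM)_{3,2} = Σᵢ (t^2)·(t) = (4)·(-2) + (1)·(-1) + (1)·(1) + (9)·(3) + (36)·(6) + (49)·(7) = 578.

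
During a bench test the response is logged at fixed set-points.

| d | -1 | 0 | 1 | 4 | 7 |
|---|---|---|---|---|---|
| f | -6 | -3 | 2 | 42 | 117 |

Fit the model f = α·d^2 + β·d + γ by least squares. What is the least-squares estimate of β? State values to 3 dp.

β = 3.819

Sums needed: Σd^2·d^2 = 2659, Σd^2·d = 407, Σd^2 = 67, Σd·d = 67, Σd = 11, Σ1 = 5.
And Σd^2·f = 6401, Σd·f = 995, Σf = 152.
MᵀM·[α, β, γ]ᵀ = Mᵀf becomes [[2659, 407, 67]; [407, 67, 11]; [67, 11, 5]]·[α, β, γ]ᵀ = [6401, 995, 152]ᵀ.
Row-reducing yields α = 1195/624, β = 2383/624, γ = -381/104.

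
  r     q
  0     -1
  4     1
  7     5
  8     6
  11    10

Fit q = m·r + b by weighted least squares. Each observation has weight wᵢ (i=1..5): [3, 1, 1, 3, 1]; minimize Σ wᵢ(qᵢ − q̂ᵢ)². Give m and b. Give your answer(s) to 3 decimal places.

m = 0.942, b = -1.369

The normal system AᵀWA·[m, b]ᵀ = AᵀWq is [[378, 46]; [46, 9]]·[m, b]ᵀ = [293, 31]ᵀ.
Determinant 378·9 − 46² = 1286.
m = (293·9 − 46·31)/1286 = 1211/1286; b = (378·31 − 46·293)/1286 = -880/643.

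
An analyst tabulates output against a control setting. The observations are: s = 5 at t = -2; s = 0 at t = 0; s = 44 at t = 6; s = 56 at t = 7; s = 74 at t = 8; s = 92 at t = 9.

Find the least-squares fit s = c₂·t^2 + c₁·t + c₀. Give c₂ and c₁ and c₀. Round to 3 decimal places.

c₂ = 1.073, c₁ = 0.488, c₀ = 1.053

Compute the Gram sums: Σt^2·t^2 = 14370, Σt^2·t = 1792, Σt^2 = 234, Σt·t = 234, Σt = 28, Σ1 = 6.
Right-hand side: Σt^2·s = 16536, Σt·s = 2066, Σs = 271.
So XᵀX·[c₂, c₁, c₀]ᵀ = Xᵀs: [[14370, 1792, 234]; [1792, 234, 28]; [234, 28, 6]]·[c₂, c₁, c₀]ᵀ = [16536, 2066, 271]ᵀ.
Row-reducing yields c₂ = 16697/15564, c₁ = 6323/12970, c₀ = 81911/77820.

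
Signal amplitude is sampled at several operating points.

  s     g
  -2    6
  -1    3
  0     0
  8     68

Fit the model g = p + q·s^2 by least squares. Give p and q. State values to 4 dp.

From the data, Σ1 = 4, Σs^2 = 69, Σs^2·s^2 = 4113.
Moment sums: Σg = 77, Σs^2·g = 4379.
Normal equations: [[4, 69]; [69, 4113]]·[p, q]ᵀ = [77, 4379]ᵀ.
Determinant 4·4113 − 69² = 11691.
p = (77·4113 − 69·4379)/11691 = 4850/3897; q = (4·4379 − 69·77)/11691 = 12203/11691.

p = 1.2445, q = 1.0438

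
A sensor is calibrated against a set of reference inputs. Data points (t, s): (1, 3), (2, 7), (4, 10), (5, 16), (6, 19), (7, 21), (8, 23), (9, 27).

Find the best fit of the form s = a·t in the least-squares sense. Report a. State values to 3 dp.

a = 2.989

Normal-equation sums: Σt·t = 276.
Moment sums: Σt·s = 825.
So AᵀA·[a]ᵀ = Aᵀs: [[276]]·[a]ᵀ = [825]ᵀ.
a = 825/276 = 2.98913.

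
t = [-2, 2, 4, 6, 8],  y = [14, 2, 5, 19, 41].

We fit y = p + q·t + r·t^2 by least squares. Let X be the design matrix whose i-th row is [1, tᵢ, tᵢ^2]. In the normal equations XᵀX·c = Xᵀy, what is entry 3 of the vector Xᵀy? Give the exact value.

3452

Entry 3 ↔ basis t^2, so (Xᵀy)_{3} = Σᵢ (t^2)·yᵢ = (4)·(14) + (4)·(2) + (16)·(5) + (36)·(19) + (64)·(41) = 3452.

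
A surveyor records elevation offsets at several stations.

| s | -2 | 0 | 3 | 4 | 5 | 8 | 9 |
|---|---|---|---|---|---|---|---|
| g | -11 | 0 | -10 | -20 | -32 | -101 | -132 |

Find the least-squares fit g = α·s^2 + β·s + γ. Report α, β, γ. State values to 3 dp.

The normal equations are: 11635·α + 1449·β + 199·γ = -18410;  1449·α + 199·β + 27·γ = -2244;  199·α + 27·β + 7·γ = -306.
(Σs^2·s^2 = 11635, Σs^2·s = 1449, Σs^2 = 199, Σs·s = 199, Σs = 27, Σ1 = 7, Σs^2·g = -18410, Σs·g = -2244, Σg = -306.)
Row-reducing yields α = -343523/179697, β = 150894/59899, γ = 164483/179697.

α = -1.912, β = 2.519, γ = 0.915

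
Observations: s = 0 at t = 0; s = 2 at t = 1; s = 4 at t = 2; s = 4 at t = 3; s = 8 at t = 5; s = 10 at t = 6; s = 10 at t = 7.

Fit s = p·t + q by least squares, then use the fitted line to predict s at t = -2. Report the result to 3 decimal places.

ŝ = -2.603

The normal system AᵀA·[p, q]ᵀ = Aᵀs is [[124, 24]; [24, 7]]·[p, q]ᵀ = [192, 38]ᵀ.
det = 124·7 − 24² = 292.
p = (192·7 − 24·38)/292 = 108/73; q = (124·38 − 24·192)/292 = 26/73.
At t = -2: ŝ = (108/73)·(-2) + (26/73)·(1) = -190/73.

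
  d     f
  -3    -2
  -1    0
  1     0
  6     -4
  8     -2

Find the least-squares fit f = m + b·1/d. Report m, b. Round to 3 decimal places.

m = -1.601, b = -0.147

XᵀX·[m, b]ᵀ = Xᵀf reads: 5·m + (-1/24)·b = -8;  (-1/24)·m + (1241/576)·b = -1/4.
Eliminating b: (1241/576)·(row 1) − (-1/24)·(row 2) gives (517/48)·m = (1241/576)·(-8) − (-1/24)·(-1/4) = -4967/288, so m = -4967/3102.
Then b = ((-1/4) − (-1/24)·(-4967/3102))/(1241/576) = -76/517.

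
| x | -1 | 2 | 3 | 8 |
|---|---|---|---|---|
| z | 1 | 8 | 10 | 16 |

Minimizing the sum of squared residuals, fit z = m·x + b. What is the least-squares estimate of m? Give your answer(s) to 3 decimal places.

Normal-equation sums: Σx·x = 78, Σx = 12, Σ1 = 4.
Right-hand side: Σx·z = 173, Σz = 35.
AᵀA·[m, b]ᵀ = Aᵀz becomes [[78, 12]; [12, 4]]·[m, b]ᵀ = [173, 35]ᵀ.
Δ = 78·4 − 12² = 168.
m = (173·4 − 12·35)/168 = 34/21; b = (78·35 − 12·173)/168 = 109/28.

m = 1.619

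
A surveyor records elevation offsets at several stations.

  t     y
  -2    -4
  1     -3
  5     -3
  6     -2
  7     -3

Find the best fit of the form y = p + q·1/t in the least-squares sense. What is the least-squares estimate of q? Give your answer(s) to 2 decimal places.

Setting ∂/∂p … = 0 gives: 5·p + (106/105)·q = -15;  (106/105)·p + (29507/22050)·q = -248/105.
(Σ1 = 5, Σ1/t = 106/105, Σ1/t·1/t = 29507/22050, Σy = -15, Σ1/t·y = -248/105.)
Eliminating q: (29507/22050)·(row 1) − (106/105)·(row 2) gives (125063/22050)·p = (29507/22050)·(-15) − (106/105)·(-248/105) = -390029/22050, so p = -390029/125063.
Then q = ((-248/105) − (106/105)·(-390029/125063))/(29507/22050) = 73500/125063.

q = 0.59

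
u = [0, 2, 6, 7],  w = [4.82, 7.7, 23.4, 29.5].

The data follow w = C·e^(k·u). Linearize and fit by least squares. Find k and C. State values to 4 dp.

Linearized form: ln w = k·u + ln C. From the 4 transformed points,
Σu = 15.0000, Σ(u)² = 89.0000, Σln w = 10.1511, Σu·ln w = 46.6896.
Equations: 89.0000·k + 15.0000·ln C = 46.6896;  15.0000·k + 4·ln C = 10.1511.
Solving (det = 131.0000): k = 0.26329, ln C = 1.55043, so C = exp(1.55043) = 4.71348.

k = 0.2633, C = 4.7135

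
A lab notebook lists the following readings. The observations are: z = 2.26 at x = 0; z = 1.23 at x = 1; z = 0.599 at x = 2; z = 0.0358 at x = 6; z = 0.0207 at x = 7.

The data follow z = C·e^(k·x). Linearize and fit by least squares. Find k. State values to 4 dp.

Linearized form: ln z = k·x + ln C. From the 5 transformed points,
Σx = 16.0000, Σ(x)² = 90.0000, Σln z = -6.6975, Σx·ln z = -47.9402.
Equations: 90.0000·k + 16.0000·ln C = -47.9402;  16.0000·k + 5·ln C = -6.6975.
Slope k = (n·Σx·ln z − Σx·Σln z)/(n·Σ(x)² − (Σx)²) = (5·-47.9402 − 16.0000·-6.6975)/194.0000 = -0.68320; ln C = (Σln z − k·Σx)/n = 0.84672.

k = -0.6832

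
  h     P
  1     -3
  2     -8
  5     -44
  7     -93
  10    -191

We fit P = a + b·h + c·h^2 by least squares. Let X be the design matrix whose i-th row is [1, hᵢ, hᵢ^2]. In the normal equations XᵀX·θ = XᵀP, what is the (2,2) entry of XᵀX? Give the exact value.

Row 2 ↔ basis h, column 2 ↔ basis h, so (XᵀX)_{2,2} = Σᵢ (h)·(h) = (1)·(1) + (2)·(2) + (5)·(5) + (7)·(7) + (10)·(10) = 179.

179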